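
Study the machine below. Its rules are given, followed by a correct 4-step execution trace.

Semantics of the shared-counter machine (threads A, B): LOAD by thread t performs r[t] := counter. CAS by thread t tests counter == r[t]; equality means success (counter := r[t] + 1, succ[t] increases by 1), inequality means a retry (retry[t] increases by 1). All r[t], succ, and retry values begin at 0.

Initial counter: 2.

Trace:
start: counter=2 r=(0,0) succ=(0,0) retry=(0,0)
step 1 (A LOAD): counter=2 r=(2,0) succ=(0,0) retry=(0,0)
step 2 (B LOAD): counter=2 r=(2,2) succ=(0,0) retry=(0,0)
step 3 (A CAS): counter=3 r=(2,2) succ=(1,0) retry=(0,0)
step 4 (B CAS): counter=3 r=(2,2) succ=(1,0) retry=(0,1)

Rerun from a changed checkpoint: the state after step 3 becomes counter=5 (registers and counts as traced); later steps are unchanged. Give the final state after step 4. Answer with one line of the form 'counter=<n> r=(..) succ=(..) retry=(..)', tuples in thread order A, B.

counter=5 r=(2,2) succ=(1,0) retry=(0,1)

state after step 3 := counter=5 r=(2,2) succ=(1,0) retry=(0,0)
step 4 (B CAS): counter=5 r=(2,2) succ=(1,0) retry=(0,1)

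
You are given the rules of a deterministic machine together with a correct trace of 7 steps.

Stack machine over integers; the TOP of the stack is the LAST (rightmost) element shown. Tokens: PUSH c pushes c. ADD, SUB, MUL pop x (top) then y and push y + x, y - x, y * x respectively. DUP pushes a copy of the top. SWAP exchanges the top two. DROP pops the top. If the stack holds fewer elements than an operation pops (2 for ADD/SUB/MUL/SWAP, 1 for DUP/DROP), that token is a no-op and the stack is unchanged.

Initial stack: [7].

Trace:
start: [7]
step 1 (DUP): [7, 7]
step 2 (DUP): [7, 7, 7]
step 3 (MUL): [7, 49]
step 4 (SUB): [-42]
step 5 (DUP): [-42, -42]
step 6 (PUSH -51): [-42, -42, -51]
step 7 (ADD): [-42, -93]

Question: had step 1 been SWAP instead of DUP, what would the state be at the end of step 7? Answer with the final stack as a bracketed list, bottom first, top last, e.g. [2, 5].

[49, -2]

(re-executing from step 1 with the substitution; state before step 1: [7])
step 1 (SWAP): [7]
step 2 (DUP): [7, 7]
step 3 (MUL): [49]
step 4 (SUB): [49]
step 5 (DUP): [49, 49]
step 6 (PUSH -51): [49, 49, -51]
step 7 (ADD): [49, -2]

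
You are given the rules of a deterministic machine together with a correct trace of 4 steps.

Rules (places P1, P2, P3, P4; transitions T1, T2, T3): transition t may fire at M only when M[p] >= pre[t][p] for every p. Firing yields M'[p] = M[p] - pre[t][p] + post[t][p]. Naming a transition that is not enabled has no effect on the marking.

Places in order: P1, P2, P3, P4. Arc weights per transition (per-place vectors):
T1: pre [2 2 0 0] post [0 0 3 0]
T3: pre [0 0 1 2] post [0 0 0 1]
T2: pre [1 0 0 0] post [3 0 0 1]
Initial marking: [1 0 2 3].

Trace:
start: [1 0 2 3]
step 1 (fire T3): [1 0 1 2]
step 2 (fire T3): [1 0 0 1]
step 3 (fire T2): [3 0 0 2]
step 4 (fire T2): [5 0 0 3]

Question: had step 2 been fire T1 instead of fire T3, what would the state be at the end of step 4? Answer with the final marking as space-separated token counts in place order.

(re-executing from step 2 with the substitution; state before step 2: [1 0 1 2])
step 2 (fire T1): [1 0 1 2]
step 3 (fire T2): [3 0 1 3]
step 4 (fire T2): [5 0 1 4]

5 0 1 4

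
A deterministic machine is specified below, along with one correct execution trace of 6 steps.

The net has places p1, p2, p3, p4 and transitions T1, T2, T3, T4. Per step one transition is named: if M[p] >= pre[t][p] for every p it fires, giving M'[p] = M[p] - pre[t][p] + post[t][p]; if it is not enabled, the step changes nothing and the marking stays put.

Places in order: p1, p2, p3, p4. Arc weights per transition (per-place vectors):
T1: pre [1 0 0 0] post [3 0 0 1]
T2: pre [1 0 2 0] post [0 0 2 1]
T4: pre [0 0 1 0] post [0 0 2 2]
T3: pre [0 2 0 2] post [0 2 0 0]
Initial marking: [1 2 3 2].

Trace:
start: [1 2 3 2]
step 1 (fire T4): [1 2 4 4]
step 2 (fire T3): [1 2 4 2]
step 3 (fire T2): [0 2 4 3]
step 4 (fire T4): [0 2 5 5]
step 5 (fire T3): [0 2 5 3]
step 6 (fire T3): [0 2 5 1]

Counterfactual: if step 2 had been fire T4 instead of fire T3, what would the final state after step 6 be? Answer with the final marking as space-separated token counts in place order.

0 2 6 5

(re-executing from step 2 with the substitution; state before step 2: [1 2 4 4])
step 2 (fire T4): [1 2 5 6]
step 3 (fire T2): [0 2 5 7]
step 4 (fire T4): [0 2 6 9]
step 5 (fire T3): [0 2 6 7]
step 6 (fire T3): [0 2 6 5]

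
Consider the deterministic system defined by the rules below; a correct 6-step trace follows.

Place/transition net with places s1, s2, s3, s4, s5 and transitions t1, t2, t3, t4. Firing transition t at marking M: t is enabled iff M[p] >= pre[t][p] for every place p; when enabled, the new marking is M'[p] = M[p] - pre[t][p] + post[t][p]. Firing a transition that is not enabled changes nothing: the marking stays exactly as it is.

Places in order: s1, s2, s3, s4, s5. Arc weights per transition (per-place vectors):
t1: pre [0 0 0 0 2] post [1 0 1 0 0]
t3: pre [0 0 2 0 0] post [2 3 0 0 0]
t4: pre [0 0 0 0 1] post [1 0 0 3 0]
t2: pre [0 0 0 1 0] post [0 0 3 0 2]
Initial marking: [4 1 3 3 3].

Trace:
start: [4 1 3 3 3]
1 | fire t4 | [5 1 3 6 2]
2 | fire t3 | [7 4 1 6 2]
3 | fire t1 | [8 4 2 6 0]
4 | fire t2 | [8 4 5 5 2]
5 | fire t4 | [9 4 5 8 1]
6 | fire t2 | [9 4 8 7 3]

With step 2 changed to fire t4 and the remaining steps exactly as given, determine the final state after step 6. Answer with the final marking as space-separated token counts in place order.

(re-executing from step 2 with the substitution; state before step 2: [5 1 3 6 2])
2 | fire t4 | [6 1 3 9 1]
3 | fire t1 | [6 1 3 9 1]
4 | fire t2 | [6 1 6 8 3]
5 | fire t4 | [7 1 6 11 2]
6 | fire t2 | [7 1 9 10 4]

7 1 9 10 4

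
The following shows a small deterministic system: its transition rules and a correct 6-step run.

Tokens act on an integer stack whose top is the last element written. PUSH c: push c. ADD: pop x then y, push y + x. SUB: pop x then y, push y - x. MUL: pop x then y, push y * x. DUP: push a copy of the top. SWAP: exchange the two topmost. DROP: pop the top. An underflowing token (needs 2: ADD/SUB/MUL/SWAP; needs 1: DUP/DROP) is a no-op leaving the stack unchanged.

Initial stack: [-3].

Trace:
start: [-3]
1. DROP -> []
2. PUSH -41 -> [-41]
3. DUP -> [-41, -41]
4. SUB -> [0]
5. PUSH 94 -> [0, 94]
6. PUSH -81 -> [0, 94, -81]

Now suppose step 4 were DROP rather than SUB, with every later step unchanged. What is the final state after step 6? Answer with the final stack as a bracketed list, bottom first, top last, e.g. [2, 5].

(re-executing from step 4 with the substitution; state before step 4: [-41, -41])
4. DROP -> [-41]
5. PUSH 94 -> [-41, 94]
6. PUSH -81 -> [-41, 94, -81]

[-41, 94, -81]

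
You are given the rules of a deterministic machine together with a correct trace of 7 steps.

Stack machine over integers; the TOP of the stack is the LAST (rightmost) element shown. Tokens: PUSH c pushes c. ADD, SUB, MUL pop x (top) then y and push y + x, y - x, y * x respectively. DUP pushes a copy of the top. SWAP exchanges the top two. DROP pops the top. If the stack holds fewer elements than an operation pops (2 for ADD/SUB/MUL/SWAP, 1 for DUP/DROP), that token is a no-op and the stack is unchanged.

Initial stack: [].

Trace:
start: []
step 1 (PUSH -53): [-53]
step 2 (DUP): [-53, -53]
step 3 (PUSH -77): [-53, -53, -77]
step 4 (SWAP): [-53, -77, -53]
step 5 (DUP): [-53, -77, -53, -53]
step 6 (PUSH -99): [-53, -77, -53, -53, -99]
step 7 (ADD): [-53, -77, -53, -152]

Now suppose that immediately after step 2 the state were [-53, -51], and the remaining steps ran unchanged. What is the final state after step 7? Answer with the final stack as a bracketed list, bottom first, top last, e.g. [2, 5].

[-53, -77, -51, -150]

state after step 2 := [-53, -51]
step 3 (PUSH -77): [-53, -51, -77]
step 4 (SWAP): [-53, -77, -51]
step 5 (DUP): [-53, -77, -51, -51]
step 6 (PUSH -99): [-53, -77, -51, -51, -99]
step 7 (ADD): [-53, -77, -51, -150]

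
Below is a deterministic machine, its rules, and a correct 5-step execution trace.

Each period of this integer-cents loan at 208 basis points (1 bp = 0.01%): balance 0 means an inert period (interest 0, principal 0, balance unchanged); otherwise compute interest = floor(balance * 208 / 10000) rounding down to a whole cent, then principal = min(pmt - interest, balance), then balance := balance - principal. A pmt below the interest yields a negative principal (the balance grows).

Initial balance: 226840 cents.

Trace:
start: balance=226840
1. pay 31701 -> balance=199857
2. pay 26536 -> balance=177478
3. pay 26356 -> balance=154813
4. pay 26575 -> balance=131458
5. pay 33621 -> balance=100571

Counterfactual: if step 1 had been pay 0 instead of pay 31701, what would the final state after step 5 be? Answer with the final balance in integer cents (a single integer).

(re-executing from step 1 with the substitution; state before step 1: balance=226840)
1. pay 0 -> balance=231558
2. pay 26536 -> balance=209838
3. pay 26356 -> balance=187846
4. pay 26575 -> balance=165178
5. pay 33621 -> balance=134992

134992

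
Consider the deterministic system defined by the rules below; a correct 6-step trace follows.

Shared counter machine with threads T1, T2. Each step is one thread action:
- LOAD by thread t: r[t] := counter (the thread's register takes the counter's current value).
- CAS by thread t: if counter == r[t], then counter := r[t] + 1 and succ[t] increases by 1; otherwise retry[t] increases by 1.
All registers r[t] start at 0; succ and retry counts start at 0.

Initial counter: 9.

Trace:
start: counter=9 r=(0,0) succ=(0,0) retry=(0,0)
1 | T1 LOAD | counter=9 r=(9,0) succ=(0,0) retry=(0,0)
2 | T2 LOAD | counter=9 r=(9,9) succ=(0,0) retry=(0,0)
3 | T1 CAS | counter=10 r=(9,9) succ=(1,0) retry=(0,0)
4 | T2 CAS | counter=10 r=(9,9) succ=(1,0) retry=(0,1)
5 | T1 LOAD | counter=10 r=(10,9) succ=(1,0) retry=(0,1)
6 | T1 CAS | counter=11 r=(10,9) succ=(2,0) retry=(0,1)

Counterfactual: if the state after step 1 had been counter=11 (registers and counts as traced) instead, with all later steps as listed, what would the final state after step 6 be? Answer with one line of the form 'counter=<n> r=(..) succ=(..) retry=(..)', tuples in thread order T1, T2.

counter=13 r=(12,11) succ=(1,1) retry=(1,0)

state after step 1 := counter=11 r=(9,0) succ=(0,0) retry=(0,0)
2 | T2 LOAD | counter=11 r=(9,11) succ=(0,0) retry=(0,0)
3 | T1 CAS | counter=11 r=(9,11) succ=(0,0) retry=(1,0)
4 | T2 CAS | counter=12 r=(9,11) succ=(0,1) retry=(1,0)
5 | T1 LOAD | counter=12 r=(12,11) succ=(0,1) retry=(1,0)
6 | T1 CAS | counter=13 r=(12,11) succ=(1,1) retry=(1,0)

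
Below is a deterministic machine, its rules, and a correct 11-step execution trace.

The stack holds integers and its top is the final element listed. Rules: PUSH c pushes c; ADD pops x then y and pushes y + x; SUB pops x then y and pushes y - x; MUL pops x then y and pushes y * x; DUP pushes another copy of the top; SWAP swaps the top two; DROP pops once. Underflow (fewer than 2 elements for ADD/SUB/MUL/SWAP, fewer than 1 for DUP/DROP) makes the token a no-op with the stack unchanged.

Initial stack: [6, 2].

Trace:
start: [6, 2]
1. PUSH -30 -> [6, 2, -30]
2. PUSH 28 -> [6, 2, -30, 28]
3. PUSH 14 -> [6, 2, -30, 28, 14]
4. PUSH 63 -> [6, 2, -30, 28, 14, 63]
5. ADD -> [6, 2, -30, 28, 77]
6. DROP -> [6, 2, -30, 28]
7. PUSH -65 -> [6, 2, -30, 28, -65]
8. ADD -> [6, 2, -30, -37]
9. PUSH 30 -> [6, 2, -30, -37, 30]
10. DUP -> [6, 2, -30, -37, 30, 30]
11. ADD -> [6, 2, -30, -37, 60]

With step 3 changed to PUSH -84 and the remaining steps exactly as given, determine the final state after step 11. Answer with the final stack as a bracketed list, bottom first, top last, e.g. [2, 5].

(re-executing from step 3 with the substitution; state before step 3: [6, 2, -30, 28])
3. PUSH -84 -> [6, 2, -30, 28, -84]
4. PUSH 63 -> [6, 2, -30, 28, -84, 63]
5. ADD -> [6, 2, -30, 28, -21]
6. DROP -> [6, 2, -30, 28]
7. PUSH -65 -> [6, 2, -30, 28, -65]
8. ADD -> [6, 2, -30, -37]
9. PUSH 30 -> [6, 2, -30, -37, 30]
10. DUP -> [6, 2, -30, -37, 30, 30]
11. ADD -> [6, 2, -30, -37, 60]

[6, 2, -30, -37, 60]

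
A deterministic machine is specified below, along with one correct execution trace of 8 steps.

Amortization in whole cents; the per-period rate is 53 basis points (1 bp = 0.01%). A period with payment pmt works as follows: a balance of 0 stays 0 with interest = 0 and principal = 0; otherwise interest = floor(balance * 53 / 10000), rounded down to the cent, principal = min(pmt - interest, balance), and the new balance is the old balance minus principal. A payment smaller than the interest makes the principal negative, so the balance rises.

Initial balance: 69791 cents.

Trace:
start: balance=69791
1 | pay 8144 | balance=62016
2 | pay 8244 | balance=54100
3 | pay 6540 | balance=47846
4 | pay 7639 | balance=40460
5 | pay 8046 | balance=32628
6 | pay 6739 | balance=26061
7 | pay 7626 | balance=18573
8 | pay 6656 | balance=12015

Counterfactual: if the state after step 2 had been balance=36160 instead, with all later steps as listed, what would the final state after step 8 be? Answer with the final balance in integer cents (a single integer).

0

state after step 2 := balance=36160
3 | pay 6540 | balance=29811
4 | pay 7639 | balance=22329
5 | pay 8046 | balance=14401
6 | pay 6739 | balance=7738
7 | pay 7626 | balance=153
8 | pay 6656 | balance=0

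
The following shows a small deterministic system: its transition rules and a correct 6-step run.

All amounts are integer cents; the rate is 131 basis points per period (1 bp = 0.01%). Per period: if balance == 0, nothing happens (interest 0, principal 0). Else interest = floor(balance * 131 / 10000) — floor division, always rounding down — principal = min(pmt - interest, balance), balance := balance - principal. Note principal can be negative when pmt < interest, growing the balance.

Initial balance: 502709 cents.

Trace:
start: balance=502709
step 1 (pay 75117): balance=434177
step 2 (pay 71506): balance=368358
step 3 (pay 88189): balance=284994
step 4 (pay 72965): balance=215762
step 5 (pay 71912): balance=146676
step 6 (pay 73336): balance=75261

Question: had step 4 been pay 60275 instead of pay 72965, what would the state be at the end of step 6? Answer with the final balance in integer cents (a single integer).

88285

(re-executing from step 4 with the substitution; state before step 4: balance=284994)
step 4 (pay 60275): balance=228452
step 5 (pay 71912): balance=159532
step 6 (pay 73336): balance=88285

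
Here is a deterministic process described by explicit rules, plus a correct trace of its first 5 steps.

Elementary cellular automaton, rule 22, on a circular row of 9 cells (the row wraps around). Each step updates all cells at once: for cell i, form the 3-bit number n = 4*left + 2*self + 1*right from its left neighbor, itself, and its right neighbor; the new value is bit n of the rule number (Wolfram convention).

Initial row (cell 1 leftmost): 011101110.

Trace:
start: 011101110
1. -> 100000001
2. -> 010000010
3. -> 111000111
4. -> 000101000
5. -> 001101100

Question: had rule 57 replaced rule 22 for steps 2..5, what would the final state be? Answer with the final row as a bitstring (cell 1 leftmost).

(re-executing steps 2..5 under rule 57; state before step 2: 100000001)
2. -> 011111101
3. -> 110000010
4. -> 101111001
5. -> 011000101

011000101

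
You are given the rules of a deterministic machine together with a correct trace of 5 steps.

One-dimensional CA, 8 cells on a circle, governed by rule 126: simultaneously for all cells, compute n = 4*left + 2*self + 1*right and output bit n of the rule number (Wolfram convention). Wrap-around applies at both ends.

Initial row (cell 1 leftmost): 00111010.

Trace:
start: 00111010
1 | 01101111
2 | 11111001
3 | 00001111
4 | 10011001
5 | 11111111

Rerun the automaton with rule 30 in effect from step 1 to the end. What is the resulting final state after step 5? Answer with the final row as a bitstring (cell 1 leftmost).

10110101

(re-executing steps 1..5 under rule 30; state before step 1: 00111010)
1 | 01100011
2 | 01010110
3 | 11010101
4 | 00010101
5 | 10110101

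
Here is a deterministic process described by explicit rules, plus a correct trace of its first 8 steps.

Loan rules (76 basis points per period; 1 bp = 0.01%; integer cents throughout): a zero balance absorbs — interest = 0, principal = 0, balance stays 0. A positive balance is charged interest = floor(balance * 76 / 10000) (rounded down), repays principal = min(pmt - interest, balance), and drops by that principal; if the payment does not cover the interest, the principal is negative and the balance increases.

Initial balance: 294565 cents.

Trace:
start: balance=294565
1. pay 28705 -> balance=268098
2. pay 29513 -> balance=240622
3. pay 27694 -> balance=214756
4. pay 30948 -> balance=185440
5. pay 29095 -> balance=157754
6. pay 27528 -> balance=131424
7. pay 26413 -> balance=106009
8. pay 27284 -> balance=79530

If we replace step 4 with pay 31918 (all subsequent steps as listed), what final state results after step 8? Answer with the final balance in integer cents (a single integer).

78531

(re-executing from step 4 with the substitution; state before step 4: balance=214756)
4. pay 31918 -> balance=184470
5. pay 29095 -> balance=156776
6. pay 27528 -> balance=130439
7. pay 26413 -> balance=105017
8. pay 27284 -> balance=78531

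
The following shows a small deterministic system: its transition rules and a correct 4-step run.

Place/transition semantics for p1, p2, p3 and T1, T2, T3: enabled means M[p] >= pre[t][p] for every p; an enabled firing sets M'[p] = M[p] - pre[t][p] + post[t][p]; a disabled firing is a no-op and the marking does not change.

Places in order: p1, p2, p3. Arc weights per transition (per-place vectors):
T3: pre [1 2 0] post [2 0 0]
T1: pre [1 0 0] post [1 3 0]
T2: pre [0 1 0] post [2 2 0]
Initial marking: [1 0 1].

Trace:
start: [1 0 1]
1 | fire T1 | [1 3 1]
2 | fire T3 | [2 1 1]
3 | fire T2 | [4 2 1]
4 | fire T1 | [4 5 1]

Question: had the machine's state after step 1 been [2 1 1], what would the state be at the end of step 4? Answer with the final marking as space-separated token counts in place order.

4 5 1

state after step 1 := [2 1 1]
2 | fire T3 | [2 1 1]
3 | fire T2 | [4 2 1]
4 | fire T1 | [4 5 1]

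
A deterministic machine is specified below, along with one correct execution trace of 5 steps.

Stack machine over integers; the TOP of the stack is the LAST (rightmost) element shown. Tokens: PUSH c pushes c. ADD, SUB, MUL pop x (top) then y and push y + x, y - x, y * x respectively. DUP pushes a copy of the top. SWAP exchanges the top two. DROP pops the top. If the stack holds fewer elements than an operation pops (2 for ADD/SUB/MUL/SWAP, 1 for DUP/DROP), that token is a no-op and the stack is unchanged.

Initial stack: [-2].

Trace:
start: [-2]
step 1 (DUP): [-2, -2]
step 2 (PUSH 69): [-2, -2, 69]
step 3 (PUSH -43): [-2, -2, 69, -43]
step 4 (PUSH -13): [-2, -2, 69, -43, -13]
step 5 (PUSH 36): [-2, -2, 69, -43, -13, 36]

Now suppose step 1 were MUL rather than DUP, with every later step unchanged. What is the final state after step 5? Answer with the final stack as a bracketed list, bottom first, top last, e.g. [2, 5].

(re-executing from step 1 with the substitution; state before step 1: [-2])
step 1 (MUL): [-2]
step 2 (PUSH 69): [-2, 69]
step 3 (PUSH -43): [-2, 69, -43]
step 4 (PUSH -13): [-2, 69, -43, -13]
step 5 (PUSH 36): [-2, 69, -43, -13, 36]

[-2, 69, -43, -13, 36]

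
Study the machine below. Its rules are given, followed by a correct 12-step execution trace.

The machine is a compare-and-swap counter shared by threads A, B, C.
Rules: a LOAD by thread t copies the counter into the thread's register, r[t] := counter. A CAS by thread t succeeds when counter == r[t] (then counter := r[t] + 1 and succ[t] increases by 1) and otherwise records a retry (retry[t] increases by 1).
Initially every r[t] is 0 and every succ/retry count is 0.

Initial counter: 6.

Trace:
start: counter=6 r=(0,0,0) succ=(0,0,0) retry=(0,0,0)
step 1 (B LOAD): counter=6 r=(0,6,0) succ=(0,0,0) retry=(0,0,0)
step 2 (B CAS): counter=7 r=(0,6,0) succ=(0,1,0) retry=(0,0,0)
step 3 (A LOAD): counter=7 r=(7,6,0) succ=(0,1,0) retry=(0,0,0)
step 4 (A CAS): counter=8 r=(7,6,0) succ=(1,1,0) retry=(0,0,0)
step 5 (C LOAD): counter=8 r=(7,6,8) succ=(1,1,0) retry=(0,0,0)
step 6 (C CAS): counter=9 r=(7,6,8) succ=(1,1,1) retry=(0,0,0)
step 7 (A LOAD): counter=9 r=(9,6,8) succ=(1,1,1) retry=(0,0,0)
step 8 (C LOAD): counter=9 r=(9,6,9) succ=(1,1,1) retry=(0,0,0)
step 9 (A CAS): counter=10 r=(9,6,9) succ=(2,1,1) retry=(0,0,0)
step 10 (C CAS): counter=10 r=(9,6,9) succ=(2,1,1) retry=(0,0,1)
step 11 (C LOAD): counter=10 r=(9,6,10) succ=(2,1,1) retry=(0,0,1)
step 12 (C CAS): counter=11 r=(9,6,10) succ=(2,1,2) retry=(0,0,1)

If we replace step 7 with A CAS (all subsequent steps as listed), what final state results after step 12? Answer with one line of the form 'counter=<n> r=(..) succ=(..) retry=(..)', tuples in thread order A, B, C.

(re-executing from step 7 with the substitution; state before step 7: counter=9 r=(7,6,8) succ=(1,1,1) retry=(0,0,0))
step 7 (A CAS): counter=9 r=(7,6,8) succ=(1,1,1) retry=(1,0,0)
step 8 (C LOAD): counter=9 r=(7,6,9) succ=(1,1,1) retry=(1,0,0)
step 9 (A CAS): counter=9 r=(7,6,9) succ=(1,1,1) retry=(2,0,0)
step 10 (C CAS): counter=10 r=(7,6,9) succ=(1,1,2) retry=(2,0,0)
step 11 (C LOAD): counter=10 r=(7,6,10) succ=(1,1,2) retry=(2,0,0)
step 12 (C CAS): counter=11 r=(7,6,10) succ=(1,1,3) retry=(2,0,0)

counter=11 r=(7,6,10) succ=(1,1,3) retry=(2,0,0)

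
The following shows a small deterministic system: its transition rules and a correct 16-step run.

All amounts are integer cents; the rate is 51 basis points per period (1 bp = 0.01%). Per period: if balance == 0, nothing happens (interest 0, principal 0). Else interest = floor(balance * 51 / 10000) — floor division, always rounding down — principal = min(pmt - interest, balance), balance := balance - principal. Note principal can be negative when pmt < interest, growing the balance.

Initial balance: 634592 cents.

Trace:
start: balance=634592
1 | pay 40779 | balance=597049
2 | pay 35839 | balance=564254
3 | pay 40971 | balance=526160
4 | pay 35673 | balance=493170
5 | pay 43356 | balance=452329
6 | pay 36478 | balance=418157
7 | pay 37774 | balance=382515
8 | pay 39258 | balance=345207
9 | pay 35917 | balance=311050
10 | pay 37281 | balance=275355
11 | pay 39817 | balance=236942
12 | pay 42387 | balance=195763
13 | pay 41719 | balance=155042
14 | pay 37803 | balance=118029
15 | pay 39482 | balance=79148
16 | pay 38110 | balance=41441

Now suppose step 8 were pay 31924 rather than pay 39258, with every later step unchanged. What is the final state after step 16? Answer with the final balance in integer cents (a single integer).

49080

(re-executing from step 8 with the substitution; state before step 8: balance=382515)
8 | pay 31924 | balance=352541
9 | pay 35917 | balance=318421
10 | pay 37281 | balance=282763
11 | pay 39817 | balance=244388
12 | pay 42387 | balance=203247
13 | pay 41719 | balance=162564
14 | pay 37803 | balance=125590
15 | pay 39482 | balance=86748
16 | pay 38110 | balance=49080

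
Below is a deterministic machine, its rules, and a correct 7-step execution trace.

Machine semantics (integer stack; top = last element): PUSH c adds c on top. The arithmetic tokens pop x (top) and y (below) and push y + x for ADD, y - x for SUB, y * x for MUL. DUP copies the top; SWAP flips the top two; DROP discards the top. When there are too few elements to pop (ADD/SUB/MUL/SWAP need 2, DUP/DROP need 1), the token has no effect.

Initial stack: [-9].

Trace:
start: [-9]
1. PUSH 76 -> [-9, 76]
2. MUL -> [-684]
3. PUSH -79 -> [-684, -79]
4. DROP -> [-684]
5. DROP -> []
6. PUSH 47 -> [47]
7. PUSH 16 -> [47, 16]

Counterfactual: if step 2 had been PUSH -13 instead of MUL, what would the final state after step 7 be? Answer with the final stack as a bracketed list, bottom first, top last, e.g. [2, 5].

(re-executing from step 2 with the substitution; state before step 2: [-9, 76])
2. PUSH -13 -> [-9, 76, -13]
3. PUSH -79 -> [-9, 76, -13, -79]
4. DROP -> [-9, 76, -13]
5. DROP -> [-9, 76]
6. PUSH 47 -> [-9, 76, 47]
7. PUSH 16 -> [-9, 76, 47, 16]

[-9, 76, 47, 16]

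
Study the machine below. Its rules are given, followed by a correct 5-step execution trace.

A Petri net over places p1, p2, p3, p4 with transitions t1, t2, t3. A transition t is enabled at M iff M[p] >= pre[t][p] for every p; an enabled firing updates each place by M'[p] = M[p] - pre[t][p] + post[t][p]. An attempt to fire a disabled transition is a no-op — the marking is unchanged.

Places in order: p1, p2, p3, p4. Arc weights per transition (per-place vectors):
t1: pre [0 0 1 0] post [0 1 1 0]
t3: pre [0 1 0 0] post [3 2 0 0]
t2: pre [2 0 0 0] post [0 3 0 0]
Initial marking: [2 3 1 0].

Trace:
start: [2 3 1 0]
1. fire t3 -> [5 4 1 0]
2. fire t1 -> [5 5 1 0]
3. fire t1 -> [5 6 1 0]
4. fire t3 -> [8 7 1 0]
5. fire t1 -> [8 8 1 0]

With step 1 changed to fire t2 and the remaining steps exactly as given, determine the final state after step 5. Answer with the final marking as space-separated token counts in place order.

3 10 1 0

(re-executing from step 1 with the substitution; state before step 1: [2 3 1 0])
1. fire t2 -> [0 6 1 0]
2. fire t1 -> [0 7 1 0]
3. fire t1 -> [0 8 1 0]
4. fire t3 -> [3 9 1 0]
5. fire t1 -> [3 10 1 0]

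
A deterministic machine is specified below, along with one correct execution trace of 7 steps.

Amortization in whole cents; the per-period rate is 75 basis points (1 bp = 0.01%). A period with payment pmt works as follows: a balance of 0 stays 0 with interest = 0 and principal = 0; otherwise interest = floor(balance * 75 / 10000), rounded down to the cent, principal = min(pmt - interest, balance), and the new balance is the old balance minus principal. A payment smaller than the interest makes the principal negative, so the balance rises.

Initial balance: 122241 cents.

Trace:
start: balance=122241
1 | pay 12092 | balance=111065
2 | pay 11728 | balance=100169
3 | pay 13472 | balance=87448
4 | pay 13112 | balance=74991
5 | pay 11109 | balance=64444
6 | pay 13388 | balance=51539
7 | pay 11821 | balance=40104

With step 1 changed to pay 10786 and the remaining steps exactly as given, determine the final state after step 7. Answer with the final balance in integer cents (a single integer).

(re-executing from step 1 with the substitution; state before step 1: balance=122241)
1 | pay 10786 | balance=112371
2 | pay 11728 | balance=101485
3 | pay 13472 | balance=88774
4 | pay 13112 | balance=76327
5 | pay 11109 | balance=65790
6 | pay 13388 | balance=52895
7 | pay 11821 | balance=41470

41470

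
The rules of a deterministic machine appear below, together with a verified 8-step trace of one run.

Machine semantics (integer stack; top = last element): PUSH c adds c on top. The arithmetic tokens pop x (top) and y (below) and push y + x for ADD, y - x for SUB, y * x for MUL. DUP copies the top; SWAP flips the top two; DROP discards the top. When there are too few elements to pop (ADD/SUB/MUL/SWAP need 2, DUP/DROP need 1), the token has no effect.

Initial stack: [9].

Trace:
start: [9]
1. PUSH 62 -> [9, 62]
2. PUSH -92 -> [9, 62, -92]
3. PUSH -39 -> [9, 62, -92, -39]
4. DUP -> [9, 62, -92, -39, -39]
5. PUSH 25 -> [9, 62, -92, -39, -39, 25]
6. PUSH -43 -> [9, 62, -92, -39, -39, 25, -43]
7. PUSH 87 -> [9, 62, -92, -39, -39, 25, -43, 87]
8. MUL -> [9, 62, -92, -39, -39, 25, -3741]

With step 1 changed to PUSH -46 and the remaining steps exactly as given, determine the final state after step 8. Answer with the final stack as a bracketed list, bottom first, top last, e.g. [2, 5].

(re-executing from step 1 with the substitution; state before step 1: [9])
1. PUSH -46 -> [9, -46]
2. PUSH -92 -> [9, -46, -92]
3. PUSH -39 -> [9, -46, -92, -39]
4. DUP -> [9, -46, -92, -39, -39]
5. PUSH 25 -> [9, -46, -92, -39, -39, 25]
6. PUSH -43 -> [9, -46, -92, -39, -39, 25, -43]
7. PUSH 87 -> [9, -46, -92, -39, -39, 25, -43, 87]
8. MUL -> [9, -46, -92, -39, -39, 25, -3741]

[9, -46, -92, -39, -39, 25, -3741]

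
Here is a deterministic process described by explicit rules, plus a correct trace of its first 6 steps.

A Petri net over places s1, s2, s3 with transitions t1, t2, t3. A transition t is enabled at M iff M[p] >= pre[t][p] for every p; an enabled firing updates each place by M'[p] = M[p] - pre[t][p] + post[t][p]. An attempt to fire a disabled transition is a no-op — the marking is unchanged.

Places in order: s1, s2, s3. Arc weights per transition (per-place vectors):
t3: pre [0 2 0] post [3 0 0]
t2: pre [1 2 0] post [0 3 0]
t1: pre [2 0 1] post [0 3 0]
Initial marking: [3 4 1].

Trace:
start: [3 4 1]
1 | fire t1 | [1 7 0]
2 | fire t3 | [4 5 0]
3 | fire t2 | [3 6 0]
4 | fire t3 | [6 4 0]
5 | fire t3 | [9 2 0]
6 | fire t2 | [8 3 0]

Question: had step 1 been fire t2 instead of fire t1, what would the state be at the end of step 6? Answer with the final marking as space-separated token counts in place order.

10 0 1

(re-executing from step 1 with the substitution; state before step 1: [3 4 1])
1 | fire t2 | [2 5 1]
2 | fire t3 | [5 3 1]
3 | fire t2 | [4 4 1]
4 | fire t3 | [7 2 1]
5 | fire t3 | [10 0 1]
6 | fire t2 | [10 0 1]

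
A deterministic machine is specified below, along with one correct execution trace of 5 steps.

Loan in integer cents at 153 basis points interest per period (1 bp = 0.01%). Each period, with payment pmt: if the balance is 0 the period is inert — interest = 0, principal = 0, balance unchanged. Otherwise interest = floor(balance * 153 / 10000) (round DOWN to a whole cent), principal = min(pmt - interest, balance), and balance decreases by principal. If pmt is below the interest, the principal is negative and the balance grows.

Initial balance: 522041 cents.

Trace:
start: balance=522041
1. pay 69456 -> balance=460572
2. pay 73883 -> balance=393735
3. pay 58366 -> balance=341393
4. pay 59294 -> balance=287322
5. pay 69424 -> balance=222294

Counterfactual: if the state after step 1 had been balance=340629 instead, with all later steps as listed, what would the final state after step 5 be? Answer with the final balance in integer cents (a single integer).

state after step 1 := balance=340629
2. pay 73883 -> balance=271957
3. pay 58366 -> balance=217751
4. pay 59294 -> balance=161788
5. pay 69424 -> balance=94839

94839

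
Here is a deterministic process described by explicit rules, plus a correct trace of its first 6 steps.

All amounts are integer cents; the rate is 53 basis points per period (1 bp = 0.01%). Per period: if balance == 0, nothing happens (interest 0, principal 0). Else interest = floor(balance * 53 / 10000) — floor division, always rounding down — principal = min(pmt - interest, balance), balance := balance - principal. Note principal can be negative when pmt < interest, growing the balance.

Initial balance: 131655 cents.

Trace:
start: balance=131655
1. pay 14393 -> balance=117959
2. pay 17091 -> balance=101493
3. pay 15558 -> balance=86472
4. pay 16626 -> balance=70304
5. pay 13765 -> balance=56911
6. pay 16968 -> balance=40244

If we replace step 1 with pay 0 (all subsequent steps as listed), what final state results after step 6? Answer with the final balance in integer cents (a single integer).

(re-executing from step 1 with the substitution; state before step 1: balance=131655)
1. pay 0 -> balance=132352
2. pay 17091 -> balance=115962
3. pay 15558 -> balance=101018
4. pay 16626 -> balance=84927
5. pay 13765 -> balance=71612
6. pay 16968 -> balance=55023

55023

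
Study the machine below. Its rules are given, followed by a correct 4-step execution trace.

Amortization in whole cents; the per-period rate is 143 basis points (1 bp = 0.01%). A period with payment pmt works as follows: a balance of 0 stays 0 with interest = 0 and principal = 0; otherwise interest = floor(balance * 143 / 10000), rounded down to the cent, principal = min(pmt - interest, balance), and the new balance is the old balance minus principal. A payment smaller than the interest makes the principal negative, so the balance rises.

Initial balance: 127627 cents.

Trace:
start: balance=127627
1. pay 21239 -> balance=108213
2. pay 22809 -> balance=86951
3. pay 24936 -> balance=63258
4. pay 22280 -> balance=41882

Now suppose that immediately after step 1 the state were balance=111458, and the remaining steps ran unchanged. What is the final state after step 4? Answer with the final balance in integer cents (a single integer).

state after step 1 := balance=111458
2. pay 22809 -> balance=90242
3. pay 24936 -> balance=66596
4. pay 22280 -> balance=45268

45268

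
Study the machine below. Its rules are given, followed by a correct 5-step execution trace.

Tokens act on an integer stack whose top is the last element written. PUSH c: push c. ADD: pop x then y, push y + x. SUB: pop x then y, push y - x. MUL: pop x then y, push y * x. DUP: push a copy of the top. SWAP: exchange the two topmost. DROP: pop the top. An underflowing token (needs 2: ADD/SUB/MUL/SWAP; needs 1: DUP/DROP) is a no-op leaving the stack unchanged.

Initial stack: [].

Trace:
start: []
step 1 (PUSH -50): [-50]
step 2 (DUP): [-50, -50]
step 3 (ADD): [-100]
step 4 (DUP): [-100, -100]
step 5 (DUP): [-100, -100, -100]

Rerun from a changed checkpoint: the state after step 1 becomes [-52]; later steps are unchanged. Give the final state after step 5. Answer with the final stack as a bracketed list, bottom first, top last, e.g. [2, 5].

[-104, -104, -104]

state after step 1 := [-52]
step 2 (DUP): [-52, -52]
step 3 (ADD): [-104]
step 4 (DUP): [-104, -104]
step 5 (DUP): [-104, -104, -104]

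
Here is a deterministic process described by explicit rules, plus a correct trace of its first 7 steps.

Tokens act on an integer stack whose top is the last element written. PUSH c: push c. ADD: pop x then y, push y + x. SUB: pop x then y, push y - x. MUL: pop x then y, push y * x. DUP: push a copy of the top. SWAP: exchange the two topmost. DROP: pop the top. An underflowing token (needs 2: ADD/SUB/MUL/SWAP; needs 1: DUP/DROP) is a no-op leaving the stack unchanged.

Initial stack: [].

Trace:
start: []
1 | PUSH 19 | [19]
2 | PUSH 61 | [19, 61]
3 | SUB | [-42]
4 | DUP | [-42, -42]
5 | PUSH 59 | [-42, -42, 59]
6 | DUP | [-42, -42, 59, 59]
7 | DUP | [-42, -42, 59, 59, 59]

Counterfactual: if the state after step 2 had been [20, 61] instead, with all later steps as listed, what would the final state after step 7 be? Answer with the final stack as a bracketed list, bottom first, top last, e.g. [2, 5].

state after step 2 := [20, 61]
3 | SUB | [-41]
4 | DUP | [-41, -41]
5 | PUSH 59 | [-41, -41, 59]
6 | DUP | [-41, -41, 59, 59]
7 | DUP | [-41, -41, 59, 59, 59]

[-41, -41, 59, 59, 59]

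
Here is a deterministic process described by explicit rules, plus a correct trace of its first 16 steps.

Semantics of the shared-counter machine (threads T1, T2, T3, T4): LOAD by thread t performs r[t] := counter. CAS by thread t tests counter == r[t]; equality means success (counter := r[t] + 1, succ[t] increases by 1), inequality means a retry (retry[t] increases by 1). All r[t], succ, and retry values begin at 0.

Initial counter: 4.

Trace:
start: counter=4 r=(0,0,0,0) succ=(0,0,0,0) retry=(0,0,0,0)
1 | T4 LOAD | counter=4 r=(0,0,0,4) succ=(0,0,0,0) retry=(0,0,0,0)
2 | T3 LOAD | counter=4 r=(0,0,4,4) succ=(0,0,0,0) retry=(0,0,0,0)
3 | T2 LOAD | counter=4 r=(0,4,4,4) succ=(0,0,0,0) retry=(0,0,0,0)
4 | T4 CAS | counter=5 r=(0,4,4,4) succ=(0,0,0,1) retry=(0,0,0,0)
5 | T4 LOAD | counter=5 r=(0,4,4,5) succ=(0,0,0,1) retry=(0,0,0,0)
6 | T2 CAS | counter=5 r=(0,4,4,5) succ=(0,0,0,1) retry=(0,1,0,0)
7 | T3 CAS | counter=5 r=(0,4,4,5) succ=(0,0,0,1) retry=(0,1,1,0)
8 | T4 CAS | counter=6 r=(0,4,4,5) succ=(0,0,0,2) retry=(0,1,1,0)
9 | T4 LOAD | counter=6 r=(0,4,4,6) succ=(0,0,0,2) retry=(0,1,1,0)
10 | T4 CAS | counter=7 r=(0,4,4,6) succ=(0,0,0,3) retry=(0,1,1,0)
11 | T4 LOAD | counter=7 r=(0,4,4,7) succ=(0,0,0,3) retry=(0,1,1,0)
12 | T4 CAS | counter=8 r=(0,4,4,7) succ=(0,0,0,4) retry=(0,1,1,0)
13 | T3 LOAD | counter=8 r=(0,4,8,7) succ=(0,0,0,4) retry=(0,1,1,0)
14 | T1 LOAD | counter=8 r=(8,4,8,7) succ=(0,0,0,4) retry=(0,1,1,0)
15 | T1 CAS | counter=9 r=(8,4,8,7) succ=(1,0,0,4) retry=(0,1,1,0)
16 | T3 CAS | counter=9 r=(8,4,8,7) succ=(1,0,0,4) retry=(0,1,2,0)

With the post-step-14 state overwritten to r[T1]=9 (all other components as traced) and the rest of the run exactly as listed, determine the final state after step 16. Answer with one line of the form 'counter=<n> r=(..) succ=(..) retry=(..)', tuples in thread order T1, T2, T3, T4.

state after step 14 := counter=8 r=(9,4,8,7) succ=(0,0,0,4) retry=(0,1,1,0)
15 | T1 CAS | counter=8 r=(9,4,8,7) succ=(0,0,0,4) retry=(1,1,1,0)
16 | T3 CAS | counter=9 r=(9,4,8,7) succ=(0,0,1,4) retry=(1,1,1,0)

counter=9 r=(9,4,8,7) succ=(0,0,1,4) retry=(1,1,1,0)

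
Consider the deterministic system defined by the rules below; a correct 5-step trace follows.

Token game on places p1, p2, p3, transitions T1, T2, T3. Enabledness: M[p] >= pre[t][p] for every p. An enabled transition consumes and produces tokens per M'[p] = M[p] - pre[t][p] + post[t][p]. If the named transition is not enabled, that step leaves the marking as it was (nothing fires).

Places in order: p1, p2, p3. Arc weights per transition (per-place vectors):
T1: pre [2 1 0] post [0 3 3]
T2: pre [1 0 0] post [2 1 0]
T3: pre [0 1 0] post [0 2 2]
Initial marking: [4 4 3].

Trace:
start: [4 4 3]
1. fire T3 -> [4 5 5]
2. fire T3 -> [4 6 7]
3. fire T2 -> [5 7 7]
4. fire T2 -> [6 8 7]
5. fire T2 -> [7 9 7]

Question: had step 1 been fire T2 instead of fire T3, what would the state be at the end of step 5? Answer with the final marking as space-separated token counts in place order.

8 9 5

(re-executing from step 1 with the substitution; state before step 1: [4 4 3])
1. fire T2 -> [5 5 3]
2. fire T3 -> [5 6 5]
3. fire T2 -> [6 7 5]
4. fire T2 -> [7 8 5]
5. fire T2 -> [8 9 5]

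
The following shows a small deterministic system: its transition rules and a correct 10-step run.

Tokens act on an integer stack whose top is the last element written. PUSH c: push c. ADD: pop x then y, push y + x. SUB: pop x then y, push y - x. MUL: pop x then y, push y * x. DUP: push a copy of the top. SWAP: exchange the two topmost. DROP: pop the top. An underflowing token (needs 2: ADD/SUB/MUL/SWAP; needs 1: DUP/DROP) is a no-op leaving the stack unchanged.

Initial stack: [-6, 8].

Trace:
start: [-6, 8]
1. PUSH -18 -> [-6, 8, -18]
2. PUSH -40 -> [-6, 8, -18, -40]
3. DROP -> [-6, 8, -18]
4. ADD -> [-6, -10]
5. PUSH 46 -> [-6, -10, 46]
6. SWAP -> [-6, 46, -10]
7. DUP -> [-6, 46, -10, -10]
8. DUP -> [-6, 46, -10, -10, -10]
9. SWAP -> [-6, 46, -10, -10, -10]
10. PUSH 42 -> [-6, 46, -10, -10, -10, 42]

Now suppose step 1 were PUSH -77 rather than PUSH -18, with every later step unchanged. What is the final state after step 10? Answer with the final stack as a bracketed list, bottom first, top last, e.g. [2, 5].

[-6, 46, -69, -69, -69, 42]

(re-executing from step 1 with the substitution; state before step 1: [-6, 8])
1. PUSH -77 -> [-6, 8, -77]
2. PUSH -40 -> [-6, 8, -77, -40]
3. DROP -> [-6, 8, -77]
4. ADD -> [-6, -69]
5. PUSH 46 -> [-6, -69, 46]
6. SWAP -> [-6, 46, -69]
7. DUP -> [-6, 46, -69, -69]
8. DUP -> [-6, 46, -69, -69, -69]
9. SWAP -> [-6, 46, -69, -69, -69]
10. PUSH 42 -> [-6, 46, -69, -69, -69, 42]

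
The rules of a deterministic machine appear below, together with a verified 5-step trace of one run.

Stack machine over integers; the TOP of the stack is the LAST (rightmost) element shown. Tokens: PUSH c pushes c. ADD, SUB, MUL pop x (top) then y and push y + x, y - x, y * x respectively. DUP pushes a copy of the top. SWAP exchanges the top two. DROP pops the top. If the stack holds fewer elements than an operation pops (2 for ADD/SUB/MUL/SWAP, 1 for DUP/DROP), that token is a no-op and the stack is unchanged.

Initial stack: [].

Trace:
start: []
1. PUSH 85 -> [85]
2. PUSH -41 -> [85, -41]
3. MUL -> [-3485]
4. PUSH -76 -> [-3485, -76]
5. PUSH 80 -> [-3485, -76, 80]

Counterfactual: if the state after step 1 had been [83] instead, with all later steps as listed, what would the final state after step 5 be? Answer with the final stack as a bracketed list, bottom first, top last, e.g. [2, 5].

[-3403, -76, 80]

state after step 1 := [83]
2. PUSH -41 -> [83, -41]
3. MUL -> [-3403]
4. PUSH -76 -> [-3403, -76]
5. PUSH 80 -> [-3403, -76, 80]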